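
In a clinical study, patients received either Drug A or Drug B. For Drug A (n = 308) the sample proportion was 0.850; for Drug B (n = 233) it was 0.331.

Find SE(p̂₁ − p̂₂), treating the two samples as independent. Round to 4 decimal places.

Each SE is √(p̂(1−p̂)/n): √(0.8500·0.1500/308) = 0.02035 and √(0.3310·0.6690/233) = 0.03083.
SE(p̂₁ − p̂₂) = √(SE₁² + SE₂²) = √(0.0004141225 + 0.0009504889) = 0.03694, since the two samples are independent.

0.0369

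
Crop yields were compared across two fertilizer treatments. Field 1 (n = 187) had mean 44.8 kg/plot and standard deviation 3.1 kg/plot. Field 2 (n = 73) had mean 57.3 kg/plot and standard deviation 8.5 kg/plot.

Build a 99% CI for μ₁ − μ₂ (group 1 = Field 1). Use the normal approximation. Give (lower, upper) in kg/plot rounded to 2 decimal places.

Standard errors of each mean: 3.1/√187 = 0.2267 and 8.5/√73 = 0.9948.
SE(x̄₁ − x̄₂) = √(0.2267² + 0.9948²) = 1.0203 for independent samples with unequal variances.
With z* = 2.576, the margin is 2.576 × 1.0203 = 2.6283.
x̄₁ − x̄₂ = 44.8 − 57.3 = -12.5000; the interval is -12.5000 ± 2.6283 = (-15.13, -9.87).

(-15.13, -9.87)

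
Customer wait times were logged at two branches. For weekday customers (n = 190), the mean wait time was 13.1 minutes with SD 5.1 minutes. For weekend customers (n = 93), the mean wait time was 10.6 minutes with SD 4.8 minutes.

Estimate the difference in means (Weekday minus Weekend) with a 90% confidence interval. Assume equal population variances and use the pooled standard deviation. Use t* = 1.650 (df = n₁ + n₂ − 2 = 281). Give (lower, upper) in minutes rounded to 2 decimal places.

s_p = √[((n₁−1)s₁² + (n₂−1)s₂²)/(n₁+n₂−2)] = √[(189·5.1² + 92·4.8²)/281] = 5.0038.
SE = 5.0038·√(1/190 + 1/93) = 0.6332.
With t* = 1.650, margin = 1.650 × 0.6332 = 1.0448.
x̄₁ − x̄₂ = 13.1 − 10.6 = 2.5000; interval 2.5000 ± 1.0448 = (1.46, 3.54).

(1.46, 3.54)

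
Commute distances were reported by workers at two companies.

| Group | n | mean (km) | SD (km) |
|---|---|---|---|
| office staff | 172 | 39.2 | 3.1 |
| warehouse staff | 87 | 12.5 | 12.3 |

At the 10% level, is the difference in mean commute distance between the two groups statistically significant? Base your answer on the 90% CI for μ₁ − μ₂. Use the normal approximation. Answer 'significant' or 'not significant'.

significant

Standard errors of each mean: 3.1/√172 = 0.2364 and 12.3/√87 = 1.3187.
SE(x̄₁ − x̄₂) = √(0.2364² + 1.3187²) = 1.3397 for independent samples with unequal variances.
With z* = 1.645, the margin is 1.645 × 1.3397 = 2.2038.
x̄₁ − x̄₂ = 39.2 − 12.5 = 26.7000; the interval is 26.7000 ± 2.2038 = (24.4962, 28.9038).
The interval (24.4962, 28.9038) does not contain 0, so the difference is significant.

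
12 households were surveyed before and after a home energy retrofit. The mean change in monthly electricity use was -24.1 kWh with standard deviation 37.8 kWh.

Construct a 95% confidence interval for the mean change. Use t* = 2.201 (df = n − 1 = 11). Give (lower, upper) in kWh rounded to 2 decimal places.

(-48.12, -0.08)

This is a matched-pairs design, so SE = s_d/√n = 37.8/√12 = 10.9119.
Margin = 2.201 × 10.9119 = 24.0171; the interval is -24.1 ± 24.0171 = (-48.12, -0.08).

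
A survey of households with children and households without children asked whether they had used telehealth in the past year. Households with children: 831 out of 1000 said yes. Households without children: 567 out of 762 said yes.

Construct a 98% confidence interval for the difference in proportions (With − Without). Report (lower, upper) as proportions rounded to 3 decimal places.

p̂₁ = 831/1000 = 0.8310 and p̂₂ = 567/762 = 0.7441.
SE₁ = √(p̂₁(1−p̂₁)/n₁) = √(0.8310·0.1690/1000) = 0.01185; SE₂ = √(0.7441·0.2559/762) = 0.01581.
Independent samples: SE of the difference = √(SE₁² + SE₂²) = √(0.0001404225 + 0.0002499561) = 0.01976.
z* for 98% confidence is 2.326, so the margin of error is 2.326 × 0.01976 = 0.04596.
Point estimate p̂₁ − p̂₂ = 0.8310 − 0.7441 = 0.0869.
0.0869 ± 0.04596 → (0.041, 0.133).

(0.041, 0.133)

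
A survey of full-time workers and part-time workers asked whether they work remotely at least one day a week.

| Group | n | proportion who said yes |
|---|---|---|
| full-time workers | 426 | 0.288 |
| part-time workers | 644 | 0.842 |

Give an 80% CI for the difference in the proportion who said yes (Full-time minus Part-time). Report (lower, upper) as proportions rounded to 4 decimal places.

(-0.5876, -0.5204)

SE₁ = √(p̂₁(1−p̂₁)/n₁) = √(0.2880·0.7120/426) = 0.02194; SE₂ = √(0.8420·0.1580/644) = 0.01437.
Independent samples: SE of the difference = √(SE₁² + SE₂²) = √(0.0004813636 + 0.0002064969) = 0.02623.
z* for 80% confidence is 1.282, so the margin of error is 1.282 × 0.02623 = 0.03363.
Point estimate p̂₁ − p̂₂ = 0.2880 − 0.8420 = -0.5540.
-0.5540 ± 0.03363 → (-0.5876, -0.5204).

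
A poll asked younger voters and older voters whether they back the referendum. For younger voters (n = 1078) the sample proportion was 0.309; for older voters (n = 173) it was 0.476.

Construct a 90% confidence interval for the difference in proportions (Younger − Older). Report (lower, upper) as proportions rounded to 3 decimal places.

The two standard errors are √(0.3090×0.6910/1078) = 0.01407 and √(0.4760×0.5240/173) = 0.03797.
Because the samples are independent, SE_diff = √(0.01407² + 0.03797²) = 0.04049.
Using z* = 1.645 for 90%, ME = 1.645 × 0.04049 = 0.06661.
p̂₁ − p̂₂ = -0.1670; interval -0.1670 ± 0.06661 gives (-0.234, -0.100).

(-0.234, -0.100)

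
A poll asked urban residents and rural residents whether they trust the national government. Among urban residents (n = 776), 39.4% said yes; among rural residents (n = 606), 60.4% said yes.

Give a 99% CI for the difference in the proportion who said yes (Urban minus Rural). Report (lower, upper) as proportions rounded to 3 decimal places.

SE₁ = √(p̂₁(1−p̂₁)/n₁) = √(0.3940·0.6060/776) = 0.01754; SE₂ = √(0.6040·0.3960/606) = 0.01987.
Independent samples: SE of the difference = √(SE₁² + SE₂²) = √(0.0003076516 + 0.0003948169) = 0.02650.
z* for 99% confidence is 2.576, so the margin of error is 2.576 × 0.02650 = 0.06826.
Point estimate p̂₁ − p̂₂ = 0.3940 − 0.6040 = -0.2100.
-0.2100 ± 0.06826 → (-0.278, -0.142).

(-0.278, -0.142)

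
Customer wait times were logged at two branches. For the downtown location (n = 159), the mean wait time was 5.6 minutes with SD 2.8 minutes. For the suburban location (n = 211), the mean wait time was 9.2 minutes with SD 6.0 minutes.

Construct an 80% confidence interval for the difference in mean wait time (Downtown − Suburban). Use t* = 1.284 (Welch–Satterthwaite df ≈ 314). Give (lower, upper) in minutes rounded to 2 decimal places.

Per-group SEs: s₁/√n₁ = 2.8/√159 = 0.2221, s₂/√n₂ = 6.0/√211 = 0.4131.
Unpooled SE of the difference: √(0.04932841 + 0.17065161) = 0.4690.
Margin of error = t* · SE = 1.284 × 0.4690 = 0.6022.
x̄₁ − x̄₂ = 5.6 − 9.2 = -3.6000.
CI: -3.6000 ± 0.6022 = (-4.20, -3.00).

(-4.20, -3.00)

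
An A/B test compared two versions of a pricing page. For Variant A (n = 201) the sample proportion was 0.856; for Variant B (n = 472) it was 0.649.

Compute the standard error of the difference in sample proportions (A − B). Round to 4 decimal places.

The two standard errors are √(0.8560×0.1440/201) = 0.02476 and √(0.6490×0.3510/472) = 0.02197.
Because the samples are independent, SE_diff = √(0.02476² + 0.02197²) = 0.03310.

0.0331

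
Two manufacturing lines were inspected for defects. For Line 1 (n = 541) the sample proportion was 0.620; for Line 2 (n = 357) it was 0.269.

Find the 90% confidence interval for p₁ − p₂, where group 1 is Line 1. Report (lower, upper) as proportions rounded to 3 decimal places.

Each SE is √(p̂(1−p̂)/n): √(0.6200·0.3800/541) = 0.02087 and √(0.2690·0.7310/357) = 0.02347.
SE(p̂₁ − p̂₂) = √(SE₁² + SE₂²) = √(0.0004355569 + 0.0005508409) = 0.03141, since the two samples are independent.
At 90% confidence z* = 1.645; margin = 1.645 × 0.03141 = 0.05167.
The difference is 0.6200 − 0.2690 = 0.3510, so the interval is 0.3510 ± 0.05167 = (0.299, 0.403).

(0.299, 0.403)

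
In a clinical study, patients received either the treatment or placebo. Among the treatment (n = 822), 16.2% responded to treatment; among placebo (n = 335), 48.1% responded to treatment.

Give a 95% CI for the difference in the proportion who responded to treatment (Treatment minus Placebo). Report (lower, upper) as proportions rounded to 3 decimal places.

(-0.378, -0.260)

Each SE is √(p̂(1−p̂)/n): √(0.1620·0.8380/822) = 0.01285 and √(0.4810·0.5190/335) = 0.02730.
SE(p̂₁ − p̂₂) = √(SE₁² + SE₂²) = √(0.0001651225 + 0.00074529) = 0.03017, since the two samples are independent.
At 95% confidence z* = 1.960; margin = 1.960 × 0.03017 = 0.05913.
The difference is 0.1620 − 0.4810 = -0.3190, so the interval is -0.3190 ± 0.05913 = (-0.378, -0.260).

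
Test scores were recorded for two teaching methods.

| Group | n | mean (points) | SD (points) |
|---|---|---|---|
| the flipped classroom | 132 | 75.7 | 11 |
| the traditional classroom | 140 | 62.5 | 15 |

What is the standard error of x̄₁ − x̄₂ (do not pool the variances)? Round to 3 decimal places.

1.589

Per-group SEs: s₁/√n₁ = 11/√132 = 0.9574, s₂/√n₂ = 15/√140 = 1.2677.
Unpooled SE of the difference: √(0.91661476 + 1.60706329) = 1.5886.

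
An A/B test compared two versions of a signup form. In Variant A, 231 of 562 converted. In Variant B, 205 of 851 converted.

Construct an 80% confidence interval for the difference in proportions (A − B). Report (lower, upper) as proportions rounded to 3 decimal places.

(0.138, 0.203)

First, p̂₁ = 231/562 = 0.4110; p̂₂ = 205/851 = 0.2409.
The two standard errors are √(0.4110×0.5890/562) = 0.02075 and √(0.2409×0.7591/851) = 0.01466.
Because the samples are independent, SE_diff = √(0.02075² + 0.01466²) = 0.02541.
Using z* = 1.282 for 80%, ME = 1.282 × 0.02541 = 0.03258.
p̂₁ − p̂₂ = 0.1701; interval 0.1701 ± 0.03258 gives (0.138, 0.203).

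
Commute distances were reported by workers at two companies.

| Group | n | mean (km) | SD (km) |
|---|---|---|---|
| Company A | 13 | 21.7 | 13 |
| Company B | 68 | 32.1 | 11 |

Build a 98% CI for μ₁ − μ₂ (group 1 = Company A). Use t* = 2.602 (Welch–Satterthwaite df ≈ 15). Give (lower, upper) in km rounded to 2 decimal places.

(-20.40, -0.40)

Per-group SEs: s₁/√n₁ = 13/√13 = 3.6056, s₂/√n₂ = 11/√68 = 1.3339.
Unpooled SE of the difference: √(13.00035136 + 1.77928921) = 3.8444.
Margin of error = t* · SE = 2.602 × 3.8444 = 10.0031.
x̄₁ − x̄₂ = 21.7 − 32.1 = -10.4000.
CI: -10.4000 ± 10.0031 = (-20.40, -0.40).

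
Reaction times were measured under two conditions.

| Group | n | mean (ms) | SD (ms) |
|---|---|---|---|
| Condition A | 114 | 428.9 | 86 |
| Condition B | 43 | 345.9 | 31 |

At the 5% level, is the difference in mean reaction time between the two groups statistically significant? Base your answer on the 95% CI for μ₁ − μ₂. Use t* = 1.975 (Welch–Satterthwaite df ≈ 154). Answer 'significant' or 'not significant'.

Per-group SEs: s₁/√n₁ = 86/√114 = 8.0546, s₂/√n₂ = 31/√43 = 4.7275.
Unpooled SE of the difference: √(64.87658116 + 22.34925625) = 9.3395.
Margin of error = t* · SE = 1.975 × 9.3395 = 18.4455.
x̄₁ − x̄₂ = 428.9 − 345.9 = 83.0000.
CI: 83.0000 ± 18.4455 = (64.5545, 101.4455).
The interval (64.5545, 101.4455) does not contain 0, so the difference is significant.

significant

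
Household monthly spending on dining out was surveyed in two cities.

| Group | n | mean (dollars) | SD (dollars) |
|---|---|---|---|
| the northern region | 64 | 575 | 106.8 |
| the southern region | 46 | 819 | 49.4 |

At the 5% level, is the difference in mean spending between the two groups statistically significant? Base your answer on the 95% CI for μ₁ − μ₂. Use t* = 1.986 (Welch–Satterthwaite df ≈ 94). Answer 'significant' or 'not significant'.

SE₁ = s₁/√n₁ = 106.8/√64 = 13.3500; SE₂ = 49.4/√46 = 7.2836.
Independent samples, unequal variances: SE_diff = √(SE₁² + SE₂²) = √(178.2225 + 53.05082896) = 15.2077.
t* = 1.986, so margin of error = 1.986 × 15.2077 = 30.2025.
Difference in means = 575 − 819 = -244.0000.
-244.0000 ± 30.2025 → (-274.2025, -213.7975).
The interval (-274.2025, -213.7975) does not contain 0, so the difference is significant.

significant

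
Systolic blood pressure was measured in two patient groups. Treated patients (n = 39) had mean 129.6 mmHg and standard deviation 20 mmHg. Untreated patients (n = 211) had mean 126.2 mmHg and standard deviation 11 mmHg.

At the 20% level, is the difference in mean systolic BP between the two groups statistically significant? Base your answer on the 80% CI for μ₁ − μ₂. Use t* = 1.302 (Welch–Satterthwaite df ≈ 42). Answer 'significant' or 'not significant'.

not significant

Standard errors of each mean: 20/√39 = 3.2026 and 11/√211 = 0.7573.
SE(x̄₁ − x̄₂) = √(3.2026² + 0.7573²) = 3.2909 for independent samples with unequal variances.
With t* = 1.302, the margin is 1.302 × 3.2909 = 4.2848.
x̄₁ − x̄₂ = 129.6 − 126.2 = 3.4000; the interval is 3.4000 ± 4.2848 = (-0.8848, 7.6848).
The interval (-0.8848, 7.6848) contains 0, so the difference is not significant.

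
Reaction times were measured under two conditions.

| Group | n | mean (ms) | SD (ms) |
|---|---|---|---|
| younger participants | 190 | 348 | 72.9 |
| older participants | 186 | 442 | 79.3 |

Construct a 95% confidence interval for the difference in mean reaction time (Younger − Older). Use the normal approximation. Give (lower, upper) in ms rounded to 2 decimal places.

Per-group SEs: s₁/√n₁ = 72.9/√190 = 5.2887, s₂/√n₂ = 79.3/√186 = 5.8146.
Unpooled SE of the difference: √(27.97034769 + 33.80957316) = 7.8600.
Margin of error = z* · SE = 1.960 × 7.8600 = 15.4056.
x̄₁ − x̄₂ = 348 − 442 = -94.0000.
CI: -94.0000 ± 15.4056 = (-109.41, -78.59).

(-109.41, -78.59)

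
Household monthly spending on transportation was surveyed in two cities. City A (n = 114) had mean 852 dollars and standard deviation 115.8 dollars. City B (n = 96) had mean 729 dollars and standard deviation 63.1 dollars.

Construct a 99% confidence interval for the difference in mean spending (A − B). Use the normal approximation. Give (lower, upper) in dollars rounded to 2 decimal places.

(90.51, 155.49)

Per-group SEs: s₁/√n₁ = 115.8/√114 = 10.8457, s₂/√n₂ = 63.1/√96 = 6.4401.
Unpooled SE of the difference: √(117.62920849 + 41.47488801) = 12.6136.
Margin of error = z* · SE = 2.576 × 12.6136 = 32.4926.
x̄₁ − x̄₂ = 852 − 729 = 123.0000.
CI: 123.0000 ± 32.4926 = (90.51, 155.49).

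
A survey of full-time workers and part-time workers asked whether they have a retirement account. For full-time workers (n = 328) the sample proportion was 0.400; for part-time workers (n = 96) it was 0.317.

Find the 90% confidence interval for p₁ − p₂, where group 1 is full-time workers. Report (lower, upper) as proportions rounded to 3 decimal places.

(-0.007, 0.173)

SE₁ = √(p̂₁(1−p̂₁)/n₁) = √(0.4000·0.6000/328) = 0.02705; SE₂ = √(0.3170·0.6830/96) = 0.04749.
Independent samples: SE of the difference = √(SE₁² + SE₂²) = √(0.0007317025 + 0.0022553001) = 0.05465.
z* for 90% confidence is 1.645, so the margin of error is 1.645 × 0.05465 = 0.08990.
Point estimate p̂₁ − p̂₂ = 0.4000 − 0.3170 = 0.0830.
0.0830 ± 0.08990 → (-0.007, 0.173).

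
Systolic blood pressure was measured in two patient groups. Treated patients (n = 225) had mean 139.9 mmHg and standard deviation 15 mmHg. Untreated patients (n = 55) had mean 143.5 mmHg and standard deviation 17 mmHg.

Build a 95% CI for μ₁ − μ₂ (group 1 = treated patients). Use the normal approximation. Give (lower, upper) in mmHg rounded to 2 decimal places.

(-8.50, 1.30)

SE₁ = s₁/√n₁ = 15/√225 = 1.0000; SE₂ = 17/√55 = 2.2923.
Independent samples, unequal variances: SE_diff = √(SE₁² + SE₂²) = √(1.0 + 5.25463929) = 2.5009.
z* = 1.960, so margin of error = 1.960 × 2.5009 = 4.9018.
Difference in means = 139.9 − 143.5 = -3.6000.
-3.6000 ± 4.9018 → (-8.50, 1.30).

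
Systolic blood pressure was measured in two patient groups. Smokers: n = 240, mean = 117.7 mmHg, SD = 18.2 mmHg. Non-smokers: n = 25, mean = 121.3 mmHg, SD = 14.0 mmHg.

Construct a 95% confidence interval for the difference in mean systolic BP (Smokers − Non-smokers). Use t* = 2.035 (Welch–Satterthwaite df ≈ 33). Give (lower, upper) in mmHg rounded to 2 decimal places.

SE₁ = s₁/√n₁ = 18.2/√240 = 1.1748; SE₂ = 14.0/√25 = 2.8000.
Independent samples, unequal variances: SE_diff = √(SE₁² + SE₂²) = √(1.38015504 + 7.84) = 3.0365.
t* = 2.035, so margin of error = 2.035 × 3.0365 = 6.1793.
Difference in means = 117.7 − 121.3 = -3.6000.
-3.6000 ± 6.1793 → (-9.78, 2.58).

(-9.78, 2.58)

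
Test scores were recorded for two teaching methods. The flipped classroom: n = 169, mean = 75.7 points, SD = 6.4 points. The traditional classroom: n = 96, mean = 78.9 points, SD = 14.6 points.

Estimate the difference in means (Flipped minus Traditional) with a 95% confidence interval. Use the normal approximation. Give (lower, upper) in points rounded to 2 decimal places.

(-6.28, -0.12)

SE₁ = s₁/√n₁ = 6.4/√169 = 0.4923; SE₂ = 14.6/√96 = 1.4901.
Independent samples, unequal variances: SE_diff = √(SE₁² + SE₂²) = √(0.24235929 + 2.22039801) = 1.5693.
z* = 1.960, so margin of error = 1.960 × 1.5693 = 3.0758.
Difference in means = 75.7 − 78.9 = -3.2000.
-3.2000 ± 3.0758 → (-6.28, -0.12).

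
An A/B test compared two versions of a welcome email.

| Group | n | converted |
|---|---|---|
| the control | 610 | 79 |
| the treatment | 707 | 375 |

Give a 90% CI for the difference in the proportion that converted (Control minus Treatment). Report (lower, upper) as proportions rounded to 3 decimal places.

(-0.439, -0.363)

First, p̂₁ = 79/610 = 0.1295; p̂₂ = 375/707 = 0.5304.
The two standard errors are √(0.1295×0.8705/610) = 0.01359 and √(0.5304×0.4696/707) = 0.01877.
Because the samples are independent, SE_diff = √(0.01359² + 0.01877²) = 0.02317.
Using z* = 1.645 for 90%, ME = 1.645 × 0.02317 = 0.03811.
p̂₁ − p̂₂ = -0.4009; interval -0.4009 ± 0.03811 gives (-0.439, -0.363).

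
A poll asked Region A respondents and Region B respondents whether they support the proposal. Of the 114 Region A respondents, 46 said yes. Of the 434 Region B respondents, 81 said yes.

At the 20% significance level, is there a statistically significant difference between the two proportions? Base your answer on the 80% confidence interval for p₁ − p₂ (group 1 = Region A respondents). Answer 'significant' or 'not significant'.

significant

Sample proportions: 46/114 = 0.4035, 81/434 = 0.1866.
Each SE is √(p̂(1−p̂)/n): √(0.4035·0.5965/114) = 0.04595 and √(0.1866·0.8134/434) = 0.01870.
SE(p̂₁ − p̂₂) = √(SE₁² + SE₂²) = √(0.0021114025 + 0.00034969) = 0.04961, since the two samples are independent.
At 80% confidence z* = 1.282; margin = 1.282 × 0.04961 = 0.06360.
The difference is 0.4035 − 0.1866 = 0.2169, so the interval is 0.2169 ± 0.06360 = (0.15330, 0.28050).
The interval (0.15330, 0.28050) does not contain 0, so the difference is significant.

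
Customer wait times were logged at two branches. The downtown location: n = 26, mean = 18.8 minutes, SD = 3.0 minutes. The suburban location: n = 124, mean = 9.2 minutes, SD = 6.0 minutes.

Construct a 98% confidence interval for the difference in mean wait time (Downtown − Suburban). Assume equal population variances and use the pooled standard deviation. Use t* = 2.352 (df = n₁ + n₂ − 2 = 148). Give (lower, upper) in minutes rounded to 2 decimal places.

(6.76, 12.44)

Pooled variance s_p² = [25·3.0² + 123·6.0²] / (26+124−2) = 31.4392, so s_p = 5.6071.
SE_diff = s_p·√(1/n₁ + 1/n₂) = 5.6071·√(1/26 + 1/124) = 1.2094.
t* = 2.352; margin = 2.352 × 1.2094 = 2.8445.
Difference = 18.8 − 9.2 = 9.6000.
9.6000 ± 2.8445 → (6.76, 12.44).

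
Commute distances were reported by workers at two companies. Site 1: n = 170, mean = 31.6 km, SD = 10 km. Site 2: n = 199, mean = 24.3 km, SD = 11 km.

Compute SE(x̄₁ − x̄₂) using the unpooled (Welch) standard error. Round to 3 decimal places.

1.094

SE₁ = s₁/√n₁ = 10/√170 = 0.7670; SE₂ = 11/√199 = 0.7798.
Independent samples, unequal variances: SE_diff = √(SE₁² + SE₂²) = √(0.588289 + 0.60808804) = 1.0938.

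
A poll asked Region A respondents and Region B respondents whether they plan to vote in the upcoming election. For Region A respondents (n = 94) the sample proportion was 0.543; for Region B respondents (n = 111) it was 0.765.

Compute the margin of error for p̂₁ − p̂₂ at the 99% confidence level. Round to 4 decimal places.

The two standard errors are √(0.5430×0.4570/94) = 0.05138 and √(0.7650×0.2350/111) = 0.04024.
Because the samples are independent, SE_diff = √(0.05138² + 0.04024²) = 0.06526.
Using z* = 2.576 for 99%, ME = 2.576 × 0.06526 = 0.16811.

0.1681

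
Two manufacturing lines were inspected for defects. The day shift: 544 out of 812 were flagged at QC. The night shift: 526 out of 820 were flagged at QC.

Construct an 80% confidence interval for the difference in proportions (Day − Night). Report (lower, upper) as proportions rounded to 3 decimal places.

(-0.002, 0.059)

p̂₁ = 544/812 = 0.6700 and p̂₂ = 526/820 = 0.6415.
SE₁ = √(p̂₁(1−p̂₁)/n₁) = √(0.6700·0.3300/812) = 0.01650; SE₂ = √(0.6415·0.3585/820) = 0.01675.
Independent samples: SE of the difference = √(SE₁² + SE₂²) = √(0.00027225 + 0.0002805625) = 0.02351.
z* for 80% confidence is 1.282, so the margin of error is 1.282 × 0.02351 = 0.03014.
Point estimate p̂₁ − p̂₂ = 0.6700 − 0.6415 = 0.0285.
0.0285 ± 0.03014 → (-0.002, 0.059).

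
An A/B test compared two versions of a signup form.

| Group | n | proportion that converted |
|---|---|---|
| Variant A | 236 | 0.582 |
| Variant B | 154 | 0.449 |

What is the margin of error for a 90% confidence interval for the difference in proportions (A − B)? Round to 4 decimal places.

SE₁ = √(p̂₁(1−p̂₁)/n₁) = √(0.5820·0.4180/236) = 0.03211; SE₂ = √(0.4490·0.5510/154) = 0.04008.
Independent samples: SE of the difference = √(SE₁² + SE₂²) = √(0.0010310521 + 0.0016064064) = 0.05136.
z* for 90% confidence is 1.645, so the margin of error is 1.645 × 0.05136 = 0.08449.

0.0845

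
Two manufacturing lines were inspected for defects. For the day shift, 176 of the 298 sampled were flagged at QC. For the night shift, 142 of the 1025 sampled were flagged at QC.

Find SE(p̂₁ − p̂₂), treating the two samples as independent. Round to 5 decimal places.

0.03046

Sample proportions: 176/298 = 0.5906, 142/1025 = 0.1385.
Each SE is √(p̂(1−p̂)/n): √(0.5906·0.4094/298) = 0.02848 and √(0.1385·0.8615/1025) = 0.01079.
SE(p̂₁ − p̂₂) = √(SE₁² + SE₂²) = √(0.0008111104 + 0.0001164241) = 0.03046, since the two samples are independent.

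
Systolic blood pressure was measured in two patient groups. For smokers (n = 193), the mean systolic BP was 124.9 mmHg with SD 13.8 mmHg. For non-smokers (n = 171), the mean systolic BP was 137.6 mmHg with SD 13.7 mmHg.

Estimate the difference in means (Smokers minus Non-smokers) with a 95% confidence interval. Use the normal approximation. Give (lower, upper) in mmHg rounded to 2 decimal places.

(-15.53, -9.87)

Per-group SEs: s₁/√n₁ = 13.8/√193 = 0.9933, s₂/√n₂ = 13.7/√171 = 1.0477.
Unpooled SE of the difference: √(0.98664489 + 1.09767529) = 1.4437.
Margin of error = z* · SE = 1.960 × 1.4437 = 2.8297.
x̄₁ − x̄₂ = 124.9 − 137.6 = -12.7000.
CI: -12.7000 ± 2.8297 = (-15.53, -9.87).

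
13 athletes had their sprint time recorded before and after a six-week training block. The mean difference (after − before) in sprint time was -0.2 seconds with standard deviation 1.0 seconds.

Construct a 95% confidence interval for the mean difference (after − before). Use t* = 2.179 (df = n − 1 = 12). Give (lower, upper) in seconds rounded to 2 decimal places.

This is a matched-pairs design, so SE = s_d/√n = 1.0/√13 = 0.2774.
Margin = 2.179 × 0.2774 = 0.6045; the interval is -0.2 ± 0.6045 = (-0.80, 0.40).

(-0.80, 0.40)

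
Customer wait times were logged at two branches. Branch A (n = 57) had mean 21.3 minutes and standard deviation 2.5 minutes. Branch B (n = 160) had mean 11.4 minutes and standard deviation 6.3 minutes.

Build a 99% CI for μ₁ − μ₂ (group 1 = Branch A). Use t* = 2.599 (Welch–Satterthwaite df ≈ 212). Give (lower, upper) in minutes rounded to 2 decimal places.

SE₁ = s₁/√n₁ = 2.5/√57 = 0.3311; SE₂ = 6.3/√160 = 0.4981.
Independent samples, unequal variances: SE_diff = √(SE₁² + SE₂²) = √(0.10962721 + 0.24810361) = 0.5981.
t* = 2.599, so margin of error = 2.599 × 0.5981 = 1.5545.
Difference in means = 21.3 − 11.4 = 9.9000.
9.9000 ± 1.5545 → (8.35, 11.45).

(8.35, 11.45)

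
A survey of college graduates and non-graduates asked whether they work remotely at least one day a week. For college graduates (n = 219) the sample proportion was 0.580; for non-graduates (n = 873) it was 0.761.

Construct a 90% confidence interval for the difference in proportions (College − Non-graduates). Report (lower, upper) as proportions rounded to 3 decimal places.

(-0.241, -0.121)

SE₁ = √(p̂₁(1−p̂₁)/n₁) = √(0.5800·0.4200/219) = 0.03335; SE₂ = √(0.7610·0.2390/873) = 0.01443.
Independent samples: SE of the difference = √(SE₁² + SE₂²) = √(0.0011122225 + 0.0002082249) = 0.03634.
z* for 90% confidence is 1.645, so the margin of error is 1.645 × 0.03634 = 0.05978.
Point estimate p̂₁ − p̂₂ = 0.5800 − 0.7610 = -0.1810.
-0.1810 ± 0.05978 → (-0.241, -0.121).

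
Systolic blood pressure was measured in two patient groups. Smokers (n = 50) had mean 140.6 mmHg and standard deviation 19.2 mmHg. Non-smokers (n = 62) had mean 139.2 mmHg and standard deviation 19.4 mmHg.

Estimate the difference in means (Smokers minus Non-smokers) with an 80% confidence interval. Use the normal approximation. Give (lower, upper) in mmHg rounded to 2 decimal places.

Per-group SEs: s₁/√n₁ = 19.2/√50 = 2.7153, s₂/√n₂ = 19.4/√62 = 2.4638.
Unpooled SE of the difference: √(7.37285409 + 6.07031044) = 3.6665.
Margin of error = z* · SE = 1.282 × 3.6665 = 4.7005.
x̄₁ − x̄₂ = 140.6 − 139.2 = 1.4000.
CI: 1.4000 ± 4.7005 = (-3.30, 6.10).

(-3.30, 6.10)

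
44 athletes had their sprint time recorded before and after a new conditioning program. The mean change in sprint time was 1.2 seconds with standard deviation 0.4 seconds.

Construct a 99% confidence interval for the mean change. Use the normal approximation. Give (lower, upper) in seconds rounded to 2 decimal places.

(1.04, 1.36)

Paired design: SE = s_d/√n = 0.4/√44 = 0.0603.
z* = 2.576; margin of error = 2.576 × 0.0603 = 0.1553.
1.2 ± 0.1553 → (1.04, 1.36).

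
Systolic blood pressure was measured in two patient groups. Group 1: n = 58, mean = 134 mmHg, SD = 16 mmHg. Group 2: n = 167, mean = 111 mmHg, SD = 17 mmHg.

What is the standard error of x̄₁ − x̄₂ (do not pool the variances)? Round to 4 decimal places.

SE₁ = s₁/√n₁ = 16/√58 = 2.1009; SE₂ = 17/√167 = 1.3155.
Independent samples, unequal variances: SE_diff = √(SE₁² + SE₂²) = √(4.41378081 + 1.73054025) = 2.4788.

2.4788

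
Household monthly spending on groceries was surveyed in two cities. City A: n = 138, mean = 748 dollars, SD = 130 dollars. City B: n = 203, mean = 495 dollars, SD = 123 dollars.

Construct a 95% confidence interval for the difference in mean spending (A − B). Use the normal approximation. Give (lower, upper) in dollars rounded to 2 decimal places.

Per-group SEs: s₁/√n₁ = 130/√138 = 11.0663, s₂/√n₂ = 123/√203 = 8.6329.
Unpooled SE of the difference: √(122.46299569 + 74.52696241) = 14.0353.
Margin of error = z* · SE = 1.960 × 14.0353 = 27.5092.
x̄₁ − x̄₂ = 748 − 495 = 253.0000.
CI: 253.0000 ± 27.5092 = (225.49, 280.51).

(225.49, 280.51)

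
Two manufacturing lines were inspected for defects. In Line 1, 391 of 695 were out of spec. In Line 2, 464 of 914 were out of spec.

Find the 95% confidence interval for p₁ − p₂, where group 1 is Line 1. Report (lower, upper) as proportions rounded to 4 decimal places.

Sample proportions: 391/695 = 0.5626, 464/914 = 0.5077.
Each SE is √(p̂(1−p̂)/n): √(0.5626·0.4374/695) = 0.01882 and √(0.5077·0.4923/914) = 0.01654.
SE(p̂₁ − p̂₂) = √(SE₁² + SE₂²) = √(0.0003541924 + 0.0002735716) = 0.02506, since the two samples are independent.
At 95% confidence z* = 1.960; margin = 1.960 × 0.02506 = 0.04912.
The difference is 0.5626 − 0.5077 = 0.0549, so the interval is 0.0549 ± 0.04912 = (0.0058, 0.1040).

(0.0058, 0.1040)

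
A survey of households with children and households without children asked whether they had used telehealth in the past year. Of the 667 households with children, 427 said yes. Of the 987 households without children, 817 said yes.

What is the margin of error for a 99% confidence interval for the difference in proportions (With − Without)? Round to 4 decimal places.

0.0570

p̂₁ = 427/667 = 0.6402 and p̂₂ = 817/987 = 0.8278.
SE₁ = √(p̂₁(1−p̂₁)/n₁) = √(0.6402·0.3598/667) = 0.01858; SE₂ = √(0.8278·0.1722/987) = 0.01202.
Independent samples: SE of the difference = √(SE₁² + SE₂²) = √(0.0003452164 + 0.0001444804) = 0.02213.
z* for 99% confidence is 2.576, so the margin of error is 2.576 × 0.02213 = 0.05701.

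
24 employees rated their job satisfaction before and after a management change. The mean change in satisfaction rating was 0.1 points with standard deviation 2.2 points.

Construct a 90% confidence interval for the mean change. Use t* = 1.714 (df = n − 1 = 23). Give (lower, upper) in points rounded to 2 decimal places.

(-0.67, 0.87)

This is a matched-pairs design, so SE = s_d/√n = 2.2/√24 = 0.4491.
Margin = 1.714 × 0.4491 = 0.7698; the interval is 0.1 ± 0.7698 = (-0.67, 0.87).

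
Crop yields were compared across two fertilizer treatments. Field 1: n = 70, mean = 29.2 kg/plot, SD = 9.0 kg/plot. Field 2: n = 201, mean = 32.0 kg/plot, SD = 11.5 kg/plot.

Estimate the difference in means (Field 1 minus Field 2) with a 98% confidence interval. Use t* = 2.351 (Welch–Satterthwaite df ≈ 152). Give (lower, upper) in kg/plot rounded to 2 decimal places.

(-5.97, 0.37)

SE₁ = s₁/√n₁ = 9.0/√70 = 1.0757; SE₂ = 11.5/√201 = 0.8111.
Independent samples, unequal variances: SE_diff = √(SE₁² + SE₂²) = √(1.15713049 + 0.65788321) = 1.3472.
t* = 2.351, so margin of error = 2.351 × 1.3472 = 3.1673.
Difference in means = 29.2 − 32.0 = -2.8000.
-2.8000 ± 3.1673 → (-5.97, 0.37).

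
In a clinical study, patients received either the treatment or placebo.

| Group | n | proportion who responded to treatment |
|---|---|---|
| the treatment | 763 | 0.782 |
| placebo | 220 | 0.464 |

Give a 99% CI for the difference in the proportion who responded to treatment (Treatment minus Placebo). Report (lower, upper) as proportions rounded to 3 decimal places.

The two standard errors are √(0.7820×0.2180/763) = 0.01495 and √(0.4640×0.5360/220) = 0.03362.
Because the samples are independent, SE_diff = √(0.01495² + 0.03362²) = 0.03679.
Using z* = 2.576 for 99%, ME = 2.576 × 0.03679 = 0.09477.
p̂₁ − p̂₂ = 0.3180; interval 0.3180 ± 0.09477 gives (0.223, 0.413).

(0.223, 0.413)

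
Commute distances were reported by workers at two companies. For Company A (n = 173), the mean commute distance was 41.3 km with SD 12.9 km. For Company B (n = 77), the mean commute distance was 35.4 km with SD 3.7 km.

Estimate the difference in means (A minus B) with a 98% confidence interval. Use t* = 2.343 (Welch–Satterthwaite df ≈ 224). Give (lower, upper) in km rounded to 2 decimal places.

SE₁ = s₁/√n₁ = 12.9/√173 = 0.9808; SE₂ = 3.7/√77 = 0.4217.
Independent samples, unequal variances: SE_diff = √(SE₁² + SE₂²) = √(0.96196864 + 0.17783089) = 1.0676.
t* = 2.343, so margin of error = 2.343 × 1.0676 = 2.5014.
Difference in means = 41.3 − 35.4 = 5.9000.
5.9000 ± 2.5014 → (3.40, 8.40).

(3.40, 8.40)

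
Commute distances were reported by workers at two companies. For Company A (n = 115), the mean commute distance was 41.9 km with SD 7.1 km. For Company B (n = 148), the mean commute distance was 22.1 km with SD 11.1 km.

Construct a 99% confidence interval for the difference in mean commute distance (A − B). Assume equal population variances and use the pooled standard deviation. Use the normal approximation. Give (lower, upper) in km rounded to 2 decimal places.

s_p = √[((n₁−1)s₁² + (n₂−1)s₂²)/(n₁+n₂−2)] = √[(114·7.1² + 147·11.1²)/261] = 9.5610.
SE = 9.5610·√(1/115 + 1/148) = 1.1885.
With z* = 2.576, margin = 2.576 × 1.1885 = 3.0616.
x̄₁ − x̄₂ = 41.9 − 22.1 = 19.8000; interval 19.8000 ± 3.0616 = (16.74, 22.86).

(16.74, 22.86)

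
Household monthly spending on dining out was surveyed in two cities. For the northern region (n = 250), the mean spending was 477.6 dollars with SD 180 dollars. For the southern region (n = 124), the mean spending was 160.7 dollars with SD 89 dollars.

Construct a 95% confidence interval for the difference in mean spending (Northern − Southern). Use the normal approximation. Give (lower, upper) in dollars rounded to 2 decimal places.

Standard errors of each mean: 180/√250 = 11.3842 and 89/√124 = 7.9924.
SE(x̄₁ − x̄₂) = √(11.3842² + 7.9924²) = 13.9097 for independent samples with unequal variances.
With z* = 1.960, the margin is 1.960 × 13.9097 = 27.2630.
x̄₁ − x̄₂ = 477.6 − 160.7 = 316.9000; the interval is 316.9000 ± 27.2630 = (289.64, 344.16).

(289.64, 344.16)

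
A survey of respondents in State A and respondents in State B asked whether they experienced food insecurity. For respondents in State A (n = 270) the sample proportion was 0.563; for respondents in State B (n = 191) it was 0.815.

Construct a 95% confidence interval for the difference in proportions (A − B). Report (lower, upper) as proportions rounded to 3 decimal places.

Each SE is √(p̂(1−p̂)/n): √(0.5630·0.4370/270) = 0.03019 and √(0.8150·0.1850/191) = 0.02810.
SE(p̂₁ − p̂₂) = √(SE₁² + SE₂²) = √(0.0009114361 + 0.00078961) = 0.04124, since the two samples are independent.
At 95% confidence z* = 1.960; margin = 1.960 × 0.04124 = 0.08083.
The difference is 0.5630 − 0.8150 = -0.2520, so the interval is -0.2520 ± 0.08083 = (-0.333, -0.171).

(-0.333, -0.171)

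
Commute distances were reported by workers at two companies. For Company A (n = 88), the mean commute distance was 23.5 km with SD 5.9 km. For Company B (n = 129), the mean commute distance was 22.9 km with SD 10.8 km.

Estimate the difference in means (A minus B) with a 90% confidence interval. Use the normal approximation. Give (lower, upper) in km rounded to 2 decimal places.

Per-group SEs: s₁/√n₁ = 5.9/√88 = 0.6289, s₂/√n₂ = 10.8/√129 = 0.9509.
Unpooled SE of the difference: √(0.39551521 + 0.90421081) = 1.1401.
Margin of error = z* · SE = 1.645 × 1.1401 = 1.8755.
x̄₁ − x̄₂ = 23.5 − 22.9 = 0.6000.
CI: 0.6000 ± 1.8755 = (-1.28, 2.48).

(-1.28, 2.48)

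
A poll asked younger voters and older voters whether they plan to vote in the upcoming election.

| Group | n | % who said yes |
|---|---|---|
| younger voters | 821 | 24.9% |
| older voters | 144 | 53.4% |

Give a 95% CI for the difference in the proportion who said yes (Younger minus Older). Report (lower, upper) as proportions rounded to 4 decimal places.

(-0.3717, -0.1983)

SE₁ = √(p̂₁(1−p̂₁)/n₁) = √(0.2490·0.7510/821) = 0.01509; SE₂ = √(0.5340·0.4660/144) = 0.04157.
Independent samples: SE of the difference = √(SE₁² + SE₂²) = √(0.0002277081 + 0.0017280649) = 0.04422.
z* for 95% confidence is 1.960, so the margin of error is 1.960 × 0.04422 = 0.08667.
Point estimate p̂₁ − p̂₂ = 0.2490 − 0.5340 = -0.2850.
-0.2850 ± 0.08667 → (-0.3717, -0.1983).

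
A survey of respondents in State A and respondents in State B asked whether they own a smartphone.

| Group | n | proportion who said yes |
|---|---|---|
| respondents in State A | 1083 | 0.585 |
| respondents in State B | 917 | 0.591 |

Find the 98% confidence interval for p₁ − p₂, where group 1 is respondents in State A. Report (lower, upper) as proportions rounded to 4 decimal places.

Each SE is √(p̂(1−p̂)/n): √(0.5850·0.4150/1083) = 0.01497 and √(0.5910·0.4090/917) = 0.01624.
SE(p̂₁ − p̂₂) = √(SE₁² + SE₂²) = √(0.0002241009 + 0.0002637376) = 0.02209, since the two samples are independent.
At 98% confidence z* = 2.326; margin = 2.326 × 0.02209 = 0.05138.
The difference is 0.5850 − 0.5910 = -0.0060, so the interval is -0.0060 ± 0.05138 = (-0.0574, 0.0454).

(-0.0574, 0.0454)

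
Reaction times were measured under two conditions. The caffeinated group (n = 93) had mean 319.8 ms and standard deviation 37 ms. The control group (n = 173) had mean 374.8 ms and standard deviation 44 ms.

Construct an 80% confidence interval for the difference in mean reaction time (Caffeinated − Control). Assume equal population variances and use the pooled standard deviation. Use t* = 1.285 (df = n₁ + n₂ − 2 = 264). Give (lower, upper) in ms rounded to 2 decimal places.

Pooled variance s_p² = [92·37² + 172·44²] / (93+173−2) = 1738.4091, so s_p = 41.6942.
SE_diff = s_p·√(1/n₁ + 1/n₂) = 41.6942·√(1/93 + 1/173) = 5.3611.
t* = 1.285; margin = 1.285 × 5.3611 = 6.8890.
Difference = 319.8 − 374.8 = -55.0000.
-55.0000 ± 6.8890 → (-61.89, -48.11).

(-61.89, -48.11)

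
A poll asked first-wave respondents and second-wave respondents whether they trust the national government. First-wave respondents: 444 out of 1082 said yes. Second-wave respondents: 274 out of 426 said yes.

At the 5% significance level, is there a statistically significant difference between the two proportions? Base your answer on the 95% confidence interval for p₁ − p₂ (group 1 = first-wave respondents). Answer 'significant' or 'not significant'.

significant

First, p̂₁ = 444/1082 = 0.4104; p̂₂ = 274/426 = 0.6432.
The two standard errors are √(0.4104×0.5896/1082) = 0.01495 and √(0.6432×0.3568/426) = 0.02321.
Because the samples are independent, SE_diff = √(0.01495² + 0.02321²) = 0.02761.
Using z* = 1.960 for 95%, ME = 1.960 × 0.02761 = 0.05412.
p̂₁ − p̂₂ = -0.2328; interval -0.2328 ± 0.05412 gives (-0.28692, -0.17868).
The interval (-0.28692, -0.17868) does not contain 0, so the difference is significant.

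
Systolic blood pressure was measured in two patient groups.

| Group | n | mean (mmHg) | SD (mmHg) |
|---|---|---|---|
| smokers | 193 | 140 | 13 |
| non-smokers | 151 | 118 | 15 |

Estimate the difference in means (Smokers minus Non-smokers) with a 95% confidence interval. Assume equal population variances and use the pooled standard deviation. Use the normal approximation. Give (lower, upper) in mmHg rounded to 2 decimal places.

s_p = √[((n₁−1)s₁² + (n₂−1)s₂²)/(n₁+n₂−2)] = √[(192·13² + 150·15²)/342] = 13.9126.
SE = 13.9126·√(1/193 + 1/151) = 1.5115.
With z* = 1.960, margin = 1.960 × 1.5115 = 2.9625.
x̄₁ − x̄₂ = 140 − 118 = 22.0000; interval 22.0000 ± 2.9625 = (19.04, 24.96).

(19.04, 24.96)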